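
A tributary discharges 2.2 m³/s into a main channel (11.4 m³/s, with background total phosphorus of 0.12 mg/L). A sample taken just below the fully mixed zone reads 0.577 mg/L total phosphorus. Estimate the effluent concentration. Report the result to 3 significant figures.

Mass balance: 11.40·0.1200 + 2.200·Cₑ = 13.60·0.5770
→ Cₑ = (13.60·0.5770 − 11.40·0.1200) / 2.200 = 2.945 mg/L.

2.95 mg/L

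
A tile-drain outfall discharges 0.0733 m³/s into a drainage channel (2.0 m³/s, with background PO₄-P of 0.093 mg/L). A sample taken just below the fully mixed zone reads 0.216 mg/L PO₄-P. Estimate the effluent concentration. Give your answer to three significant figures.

Mass balance: 2.000·0.09300 + 0.07330·Cₑ = 2.073·0.2160
→ Cₑ = (2.073·0.2160 − 2.000·0.09300) / 0.07330 = 3.572 mg/L.

3.57 mg/L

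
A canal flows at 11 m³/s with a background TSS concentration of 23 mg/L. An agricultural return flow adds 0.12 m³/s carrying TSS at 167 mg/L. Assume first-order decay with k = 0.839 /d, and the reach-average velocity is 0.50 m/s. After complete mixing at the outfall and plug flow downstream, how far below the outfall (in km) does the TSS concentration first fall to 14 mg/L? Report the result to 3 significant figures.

After mixing, C = (11.00·23.00 + 0.1200·167.0) / 11.12 = 273.0/11.12 = 24.55 mg/L.
Set 24.55·exp(−k·t) = 14 → t = ln(24.55/14)/k = 57860 s = 16.07 h.
Distance = v·t = 0.50·57860 = 28930 m = 28.93 km.

28.9 km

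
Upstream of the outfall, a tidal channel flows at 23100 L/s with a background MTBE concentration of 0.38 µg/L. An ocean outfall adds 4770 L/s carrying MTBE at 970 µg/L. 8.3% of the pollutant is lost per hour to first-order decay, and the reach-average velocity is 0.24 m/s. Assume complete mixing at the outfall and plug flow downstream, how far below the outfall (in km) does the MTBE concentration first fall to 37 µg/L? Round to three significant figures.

Conservation of mass: C = (23100·0.3800 + 4770·970.0) / 27870 = 4636000/27870 = 166.3 µg/L.
8.3%/h lost → k = −ln(1 − 0.083) = 0.08665 h⁻¹.
Set 166.3·exp(−k·t) = 37 → t = ln(166.3/37)/k = 62450 s = 17.35 h.
Distance = v·t = 0.24·62450 = 14990 m = 14.99 km.

15.0 km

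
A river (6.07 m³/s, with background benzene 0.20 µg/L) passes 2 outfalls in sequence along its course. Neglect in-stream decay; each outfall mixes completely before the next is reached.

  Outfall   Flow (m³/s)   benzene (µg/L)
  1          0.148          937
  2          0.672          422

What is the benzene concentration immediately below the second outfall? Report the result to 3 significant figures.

Outfall 1: combined Q = 6.218 m³/s; C = (6.070·0.2000 + 0.1480·937.0)/6.218 = 22.50 µg/L.
Outfall 2: combined Q = 6.890 m³/s; C = (6.218·22.50 + 0.6720·422.0)/6.890 = 61.46 µg/L.

61.5 µg/L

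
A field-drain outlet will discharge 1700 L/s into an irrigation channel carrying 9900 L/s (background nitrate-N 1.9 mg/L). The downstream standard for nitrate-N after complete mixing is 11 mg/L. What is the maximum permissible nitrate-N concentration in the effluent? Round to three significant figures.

At the limit, (Qr·Cr + Qe·Cₑ)/(Qr + Qe) = 11:
Cₑ = (11600·11 − 9900·1.900) / 1700 = 63.99 mg/L.

64.0 mg/L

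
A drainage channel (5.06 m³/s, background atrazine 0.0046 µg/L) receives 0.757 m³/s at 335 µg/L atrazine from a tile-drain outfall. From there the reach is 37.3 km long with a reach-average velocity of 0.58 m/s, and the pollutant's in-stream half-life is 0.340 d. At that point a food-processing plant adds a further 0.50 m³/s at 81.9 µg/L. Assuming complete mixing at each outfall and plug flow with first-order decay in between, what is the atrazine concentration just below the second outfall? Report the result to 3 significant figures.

Flow-weighted average: C = (5.060·0.004600 + 0.7570·335.0) / 5.817 = 253.6/5.817 = 43.60 µg/L; combined flow 5.817 m³/s.
Travel time t = 37.3·1000 / 0.58 = 64310 s = 17.86 h.
Half-life 0.340 d → k = ln 2 / 0.340 = 2.039 d⁻¹.
After decay, C = 43.60 × e^(−kt) = 43.60 × 0.2193 = 9.560 µg/L.
At the second outfall, C = (5.817·9.560 + 0.5000·81.90) / (5.817 + 0.5000) = 15.29 µg/L.

15.3 µg/L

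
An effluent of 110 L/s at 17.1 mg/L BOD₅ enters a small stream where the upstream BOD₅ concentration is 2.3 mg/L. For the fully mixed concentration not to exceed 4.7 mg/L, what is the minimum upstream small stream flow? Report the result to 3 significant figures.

568 L/s

Set C_mix = 4.7: (Q·2.300 + 110.0·17.10) / (Q + 110.0) = 4.7
→ Q = 110.0·(17.10 − 4.7)/(4.7 − 2.300) = 568.3 L/s.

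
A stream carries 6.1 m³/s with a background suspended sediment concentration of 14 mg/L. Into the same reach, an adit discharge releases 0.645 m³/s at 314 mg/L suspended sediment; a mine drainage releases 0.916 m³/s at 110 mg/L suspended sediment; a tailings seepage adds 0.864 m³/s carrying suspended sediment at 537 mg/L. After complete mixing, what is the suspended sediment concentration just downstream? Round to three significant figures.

Mass balance: C = (6.100·14.00 + 0.6450·314.0 + 0.9160·110.0 + 0.8640·537.0) / 8.525 = 852.7/8.525 = 100.0 mg/L.

100 mg/L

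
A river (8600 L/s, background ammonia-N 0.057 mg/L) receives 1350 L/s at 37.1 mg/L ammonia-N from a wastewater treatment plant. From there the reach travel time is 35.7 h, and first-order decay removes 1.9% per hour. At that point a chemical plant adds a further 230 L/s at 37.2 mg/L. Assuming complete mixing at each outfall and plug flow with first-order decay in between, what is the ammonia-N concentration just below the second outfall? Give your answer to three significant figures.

3.35 mg/L

After mixing, C = (8600·0.05700 + 1350·37.10) / 9950 = 50580/9950 = 5.083 mg/L; combined flow 9950 L/s.
1.9%/h lost → k = −ln(1 − 0.019) = 0.01918 h⁻¹.
First-order decay: C = 5.083·exp(−k·t) = 5.083·0.5042 = 2.563 mg/L.
At the second outfall, C = (9950·2.563 + 230.0·37.20) / (9950 + 230.0) = 3.345 mg/L.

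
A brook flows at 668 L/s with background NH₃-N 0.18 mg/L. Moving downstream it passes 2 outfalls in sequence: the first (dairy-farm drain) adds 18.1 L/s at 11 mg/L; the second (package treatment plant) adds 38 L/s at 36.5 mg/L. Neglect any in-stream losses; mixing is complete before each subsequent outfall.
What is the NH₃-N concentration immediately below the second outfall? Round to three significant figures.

Outfall 1: combined Q = 686.1 L/s; C = (668.0·0.1800 + 18.10·11.00)/686.1 = 0.4654 mg/L.
Outfall 2: combined Q = 724.1 L/s; C = (686.1·0.4654 + 38.00·36.50)/724.1 = 2.356 mg/L.

2.36 mg/L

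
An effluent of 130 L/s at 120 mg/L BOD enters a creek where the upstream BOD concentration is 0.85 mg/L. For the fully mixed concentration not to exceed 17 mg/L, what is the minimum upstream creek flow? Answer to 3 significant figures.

829 L/s

Set C_mix = 17: (Q·0.8500 + 130.0·120.0) / (Q + 130.0) = 17
→ Q = 130.0·(120.0 − 17)/(17 − 0.8500) = 829.1 L/s.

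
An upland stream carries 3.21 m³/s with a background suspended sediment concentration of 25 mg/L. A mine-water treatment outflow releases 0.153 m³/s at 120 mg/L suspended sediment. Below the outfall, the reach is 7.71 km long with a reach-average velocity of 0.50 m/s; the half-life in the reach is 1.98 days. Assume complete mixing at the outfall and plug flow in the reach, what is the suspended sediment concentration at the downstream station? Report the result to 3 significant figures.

Conservation of mass: C = (3.210·25.00 + 0.1530·120.0) / 3.363 = 98.61/3.363 = 29.32 mg/L.
Travel time t = 7.71·1000 / 0.50 = 15420 s = 4.283 h.
Half-life 1.98 d → k = ln 2 / 1.98 = 0.3501 d⁻¹.
First-order decay: C = 29.32·exp(−k·t) = 29.32·0.9394 = 27.55 mg/L.

27.5 mg/L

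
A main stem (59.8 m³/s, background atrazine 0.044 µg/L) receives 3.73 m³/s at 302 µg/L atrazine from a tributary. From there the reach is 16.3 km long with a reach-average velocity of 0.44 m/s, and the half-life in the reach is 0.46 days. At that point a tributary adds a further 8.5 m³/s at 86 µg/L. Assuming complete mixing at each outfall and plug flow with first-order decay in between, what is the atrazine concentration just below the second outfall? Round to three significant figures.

Mass balance: C = (59.80·0.04400 + 3.730·302.0) / 63.53 = 1129/63.53 = 17.77 µg/L; combined flow 63.53 m³/s.
Travel time t = 16.3·1000 / 0.44 = 37050 s = 10.29 h.
Half-life 0.46 d → k = ln 2 / 0.46 = 1.507 d⁻¹.
After decay, C = 17.77 × e^(−kt) = 17.77 × 0.5241 = 9.315 µg/L.
Second outfall: C = (63.53·9.315 + 8.500·86.00)/72.03 = 18.36 µg/L.

18.4 µg/L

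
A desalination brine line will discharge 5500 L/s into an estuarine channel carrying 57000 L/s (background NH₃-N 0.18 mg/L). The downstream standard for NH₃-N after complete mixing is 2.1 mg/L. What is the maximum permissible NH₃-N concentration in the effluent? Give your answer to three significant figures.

At the limit, (Qr·Cr + Qe·Cₑ)/(Qr + Qe) = 2.1:
Cₑ = (62500·2.1 − 57000·0.1800) / 5500 = 22.00 mg/L.

22.0 mg/L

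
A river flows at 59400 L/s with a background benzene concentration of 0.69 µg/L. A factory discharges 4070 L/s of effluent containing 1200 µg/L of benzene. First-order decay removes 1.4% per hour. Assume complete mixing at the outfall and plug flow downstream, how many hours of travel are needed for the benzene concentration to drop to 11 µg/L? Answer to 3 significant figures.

Mass balance: C = (59400·0.6900 + 4070·1200) / 63470 = 4925000/63470 = 77.60 µg/L.
1.4%/h lost → k = −ln(1 − 0.014) = 0.01410 h⁻¹.
77.60·exp(−k·t) = 11 → t = ln(77.60/11)/k = 498800 s = 138.6 h.

139 h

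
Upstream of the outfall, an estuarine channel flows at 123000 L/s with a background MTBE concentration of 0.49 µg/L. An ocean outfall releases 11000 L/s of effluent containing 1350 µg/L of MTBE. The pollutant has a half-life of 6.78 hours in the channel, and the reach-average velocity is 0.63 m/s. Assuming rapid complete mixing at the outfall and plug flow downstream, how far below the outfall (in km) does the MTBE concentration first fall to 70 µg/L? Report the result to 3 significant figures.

Mixed concentration C = ΣQC/ΣQ = (123000·0.4900 + 11000·1350) / 134000 = 14910000/134000 = 111.3 µg/L.
Half-life 6.78 h → k = ln 2 / 6.78 = 0.1022 h⁻¹ = 2.454 d⁻¹.
Set 111.3·exp(−k·t) = 70 → t = ln(111.3/70)/k = 16320 s = 4.533 h.
Distance = v·t = 0.63·16320 = 10280 m = 10.28 km.

10.3 km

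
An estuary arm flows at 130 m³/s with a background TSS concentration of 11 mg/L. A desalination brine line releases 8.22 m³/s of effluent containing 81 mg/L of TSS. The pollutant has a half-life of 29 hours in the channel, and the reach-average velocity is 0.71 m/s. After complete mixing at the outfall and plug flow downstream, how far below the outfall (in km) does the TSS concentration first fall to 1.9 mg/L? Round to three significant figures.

222 km

Mass balance: C = (130.0·11.00 + 8.220·81.00) / 138.2 = 2096/138.2 = 15.16 mg/L.
Half-life 29 h → k = ln 2 / 29 = 0.02390 h⁻¹ = 0.5736 d⁻¹.
Set 15.16·exp(−k·t) = 1.9 → t = ln(15.16/1.9)/k = 312800 s = 86.90 h.
Distance = v·t = 0.71·312800 = 222100 m = 222.1 km.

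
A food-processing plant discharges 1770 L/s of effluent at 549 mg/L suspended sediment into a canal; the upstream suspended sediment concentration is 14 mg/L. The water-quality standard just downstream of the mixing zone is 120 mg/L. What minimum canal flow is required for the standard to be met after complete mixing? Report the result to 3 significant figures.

Set C_mix = 120: (Q·14.00 + 1770·549.0) / (Q + 1770) = 120
→ Q = 1770·(549.0 − 120)/(120 − 14.00) = 7163 L/s.

7160 L/s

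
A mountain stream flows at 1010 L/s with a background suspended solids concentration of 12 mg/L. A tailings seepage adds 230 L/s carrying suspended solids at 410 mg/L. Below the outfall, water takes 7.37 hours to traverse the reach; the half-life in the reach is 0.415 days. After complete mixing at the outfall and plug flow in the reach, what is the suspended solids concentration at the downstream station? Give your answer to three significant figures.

Conservation of mass: C = (1010·12.00 + 230.0·410.0) / 1240 = 106400/1240 = 85.82 mg/L.
Half-life 0.415 d → k = ln 2 / 0.415 = 1.670 d⁻¹.
Applying C = C₀e^(−kt): 85.82 × 0.5988 = 51.39 mg/L.

51.4 mg/L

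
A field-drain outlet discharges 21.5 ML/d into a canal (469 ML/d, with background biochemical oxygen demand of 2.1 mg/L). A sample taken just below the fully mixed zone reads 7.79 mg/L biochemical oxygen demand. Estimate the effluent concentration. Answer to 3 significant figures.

Mass balance: 469.0·2.100 + 21.50·Cₑ = 490.5·7.790
→ Cₑ = (490.5·7.790 − 469.0·2.100) / 21.50 = 131.9 mg/L.

132 mg/L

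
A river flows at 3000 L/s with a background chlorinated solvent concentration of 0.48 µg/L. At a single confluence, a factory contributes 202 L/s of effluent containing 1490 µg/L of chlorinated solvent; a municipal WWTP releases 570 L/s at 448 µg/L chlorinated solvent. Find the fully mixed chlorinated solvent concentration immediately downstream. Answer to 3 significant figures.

148 µg/L

Mass balance: C = (3000·0.4800 + 202.0·1490 + 570.0·448.0) / 3772 = 557800/3772 = 147.9 µg/L.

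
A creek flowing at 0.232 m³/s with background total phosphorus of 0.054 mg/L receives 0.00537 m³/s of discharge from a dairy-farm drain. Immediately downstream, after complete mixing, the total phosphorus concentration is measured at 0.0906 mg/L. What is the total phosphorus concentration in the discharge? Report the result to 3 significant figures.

Mass balance: 0.2320·0.05400 + 0.005370·Cₑ = 0.2374·0.09060
→ Cₑ = (0.2374·0.09060 − 0.2320·0.05400) / 0.005370 = 1.672 mg/L.

1.67 mg/L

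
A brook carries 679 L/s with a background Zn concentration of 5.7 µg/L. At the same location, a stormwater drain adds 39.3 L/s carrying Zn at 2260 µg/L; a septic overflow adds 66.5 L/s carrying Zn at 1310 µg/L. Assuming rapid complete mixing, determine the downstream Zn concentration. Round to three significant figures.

229 µg/L

Flow-weighted average: C = (679.0·5.700 + 39.30·2260 + 66.50·1310) / 784.8 = 179800/784.8 = 229.1 µg/L.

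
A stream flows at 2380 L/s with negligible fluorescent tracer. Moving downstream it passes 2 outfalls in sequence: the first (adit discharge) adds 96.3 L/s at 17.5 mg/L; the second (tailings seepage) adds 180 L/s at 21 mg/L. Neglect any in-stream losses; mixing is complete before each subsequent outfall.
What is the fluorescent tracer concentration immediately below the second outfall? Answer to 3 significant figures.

Below outfall 1: Q → 2476 L/s, C = (2380·0 + 96.30·17.50)/2476 = 0.6806 mg/L.
Below outfall 2: Q → 2656 L/s, C = (2476·0.6806 + 180.0·21.00)/2656 = 2.057 mg/L.

2.06 mg/L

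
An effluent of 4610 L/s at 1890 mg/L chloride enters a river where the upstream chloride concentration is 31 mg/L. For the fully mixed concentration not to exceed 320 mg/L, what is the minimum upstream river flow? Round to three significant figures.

Set C_mix = 320: (Q·31.00 + 4610·1890) / (Q + 4610) = 320
→ Q = 4610·(1890 − 320)/(320 − 31.00) = 25040 L/s.

25000 L/s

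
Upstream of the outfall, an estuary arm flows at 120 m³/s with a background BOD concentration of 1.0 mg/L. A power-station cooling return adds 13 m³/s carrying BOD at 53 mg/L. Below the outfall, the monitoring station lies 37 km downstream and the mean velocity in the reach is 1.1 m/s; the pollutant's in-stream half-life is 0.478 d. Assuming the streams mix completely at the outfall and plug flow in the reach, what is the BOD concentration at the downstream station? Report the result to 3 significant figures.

3.46 mg/L

Conservation of mass: C = (120.0·1.000 + 13.00·53.00) / 133.0 = 809.0/133.0 = 6.083 mg/L.
Travel time t = 37·1000 / 1.1 = 33640 s = 9.343 h.
Half-life 0.478 d → k = ln 2 / 0.478 = 1.450 d⁻¹.
Applying C = C₀e^(−kt): 6.083 × 0.5686 = 3.459 mg/L.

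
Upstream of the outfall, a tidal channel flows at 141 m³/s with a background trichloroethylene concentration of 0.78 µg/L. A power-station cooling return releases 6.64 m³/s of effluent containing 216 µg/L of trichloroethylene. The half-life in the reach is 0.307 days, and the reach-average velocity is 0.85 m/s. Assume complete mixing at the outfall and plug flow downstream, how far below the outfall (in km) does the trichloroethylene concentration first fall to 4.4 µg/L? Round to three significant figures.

Mass balance: C = (141.0·0.7800 + 6.640·216.0) / 147.6 = 1544/147.6 = 10.46 µg/L.
Half-life 0.307 d → k = ln 2 / 0.307 = 2.258 d⁻¹.
Set 10.46·exp(−k·t) = 4.4 → t = ln(10.46/4.4)/k = 33140 s = 9.204 h.
Distance = v·t = 0.85·33140 = 28160 m = 28.16 km.

28.2 km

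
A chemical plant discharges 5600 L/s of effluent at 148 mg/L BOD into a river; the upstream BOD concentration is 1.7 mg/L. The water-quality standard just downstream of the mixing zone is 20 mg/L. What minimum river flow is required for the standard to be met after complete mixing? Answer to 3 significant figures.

Set C_mix = 20: (Q·1.700 + 5600·148.0) / (Q + 5600) = 20
→ Q = 5600·(148.0 − 20)/(20 − 1.700) = 39170 L/s.

39200 L/s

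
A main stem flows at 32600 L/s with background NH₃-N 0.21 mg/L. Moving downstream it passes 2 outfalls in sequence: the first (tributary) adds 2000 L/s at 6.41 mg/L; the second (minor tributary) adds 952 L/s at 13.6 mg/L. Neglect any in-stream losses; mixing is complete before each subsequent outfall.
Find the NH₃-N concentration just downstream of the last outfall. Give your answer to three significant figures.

After outfall 1: Q = 32600 + 2000 = 34600 L/s; C = (32600·0.2100 + 2000·6.410)/34600 = 0.5684 mg/L.
After outfall 2: Q = 34600 + 952.0 = 35550 L/s; C = (34600·0.5684 + 952.0·13.60)/35550 = 0.9173 mg/L.

0.917 mg/L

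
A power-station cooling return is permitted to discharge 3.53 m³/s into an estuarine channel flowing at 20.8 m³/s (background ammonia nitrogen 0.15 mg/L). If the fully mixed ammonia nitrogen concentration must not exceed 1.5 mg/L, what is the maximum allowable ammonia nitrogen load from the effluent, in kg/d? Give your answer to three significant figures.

Mass balance at the limit: 20.80·0.1500 + 3.530·Cₑ = 24.33·1.5 → Cₑ = 9.455 mg/L.
Load = 3.530 m³/s × 9.455 g/m³ × 86 400 s/d = 2884 kg/d.

2880 kg/d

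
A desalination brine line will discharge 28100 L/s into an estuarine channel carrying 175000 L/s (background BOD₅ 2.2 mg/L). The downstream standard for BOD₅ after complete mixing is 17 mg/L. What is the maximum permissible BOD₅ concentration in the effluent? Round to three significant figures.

At the limit, (Qr·Cr + Qe·Cₑ)/(Qr + Qe) = 17:
Cₑ = (203100·17 − 175000·2.200) / 28100 = 109.2 mg/L.

109 mg/L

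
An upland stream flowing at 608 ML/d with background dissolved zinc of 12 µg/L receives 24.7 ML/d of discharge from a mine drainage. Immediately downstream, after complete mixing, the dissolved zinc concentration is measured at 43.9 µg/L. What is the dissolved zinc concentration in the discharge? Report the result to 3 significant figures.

Mass balance: 608.0·12.00 + 24.70·Cₑ = 632.7·43.90
→ Cₑ = (632.7·43.90 − 608.0·12.00) / 24.70 = 829.1 µg/L.

829 µg/L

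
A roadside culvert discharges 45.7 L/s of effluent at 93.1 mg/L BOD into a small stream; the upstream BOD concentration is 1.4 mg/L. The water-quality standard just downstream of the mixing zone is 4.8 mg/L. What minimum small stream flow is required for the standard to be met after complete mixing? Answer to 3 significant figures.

Set C_mix = 4.8: (Q·1.400 + 45.70·93.10) / (Q + 45.70) = 4.8
→ Q = 45.70·(93.10 − 4.8)/(4.8 − 1.400) = 1187 L/s.

1190 L/s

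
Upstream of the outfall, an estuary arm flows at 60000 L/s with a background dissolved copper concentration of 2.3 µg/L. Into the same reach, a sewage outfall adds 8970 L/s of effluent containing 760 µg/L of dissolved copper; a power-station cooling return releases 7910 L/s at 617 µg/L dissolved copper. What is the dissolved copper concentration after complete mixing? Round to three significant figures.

Mixed concentration C = ΣQC/ΣQ = (60000·2.300 + 8970·760.0 + 7910·617.0) / 76880 = 11840000/76880 = 153.9 µg/L.

154 µg/L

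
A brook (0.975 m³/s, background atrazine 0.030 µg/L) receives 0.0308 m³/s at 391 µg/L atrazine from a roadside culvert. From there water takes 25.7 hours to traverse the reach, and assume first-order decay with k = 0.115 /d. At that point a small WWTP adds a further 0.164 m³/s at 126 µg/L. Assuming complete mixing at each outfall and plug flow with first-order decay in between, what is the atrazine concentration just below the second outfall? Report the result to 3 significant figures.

Mixed concentration C = ΣQC/ΣQ = (0.9750·0.03000 + 0.03080·391.0) / 1.006 = 12.07/1.006 = 12.00 µg/L; combined flow 1.006 m³/s.
Applying C = C₀e^(−kt): 12.00 × 0.8841 = 10.61 µg/L.
Second outfall: C = (1.006·10.61 + 0.1640·126.0)/1.170 = 26.79 µg/L.

26.8 µg/L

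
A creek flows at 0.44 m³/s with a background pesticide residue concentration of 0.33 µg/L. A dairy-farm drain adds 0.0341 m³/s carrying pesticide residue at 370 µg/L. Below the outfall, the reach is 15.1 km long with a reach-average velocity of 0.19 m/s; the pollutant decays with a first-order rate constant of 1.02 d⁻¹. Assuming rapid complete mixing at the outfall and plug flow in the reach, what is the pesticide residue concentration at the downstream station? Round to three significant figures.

10.5 µg/L

After mixing, C = (0.4400·0.3300 + 0.03410·370.0) / 0.4741 = 12.76/0.4741 = 26.92 µg/L.
Travel time t = 15.1·1000 / 0.19 = 79470 s = 22.08 h.
Decay over the reach: 26.92·exp(−kt) = 26.92·0.3913 = 10.53 µg/L.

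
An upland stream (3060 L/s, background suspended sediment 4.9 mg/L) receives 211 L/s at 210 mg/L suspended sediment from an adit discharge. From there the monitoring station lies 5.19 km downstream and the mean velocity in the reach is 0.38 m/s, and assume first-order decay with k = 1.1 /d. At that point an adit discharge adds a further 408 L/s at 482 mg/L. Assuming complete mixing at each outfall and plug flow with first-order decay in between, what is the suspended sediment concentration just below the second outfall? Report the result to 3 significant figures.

Flow-weighted average: C = (3060·4.900 + 211.0·210.0) / 3271 = 59300/3271 = 18.13 mg/L; combined flow 3271 L/s.
Travel time t = 5.19·1000 / 0.38 = 13660 s = 3.794 h.
After decay, C = 18.13 × e^(−kt) = 18.13 × 0.8404 = 15.24 mg/L.
Second outfall: C = (3271·15.24 + 408.0·482.0)/3679 = 67.00 mg/L.

67.0 mg/L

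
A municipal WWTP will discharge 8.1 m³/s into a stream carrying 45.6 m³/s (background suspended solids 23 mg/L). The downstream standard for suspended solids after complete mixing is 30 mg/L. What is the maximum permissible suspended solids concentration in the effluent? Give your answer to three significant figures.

At the limit, (Qr·Cr + Qe·Cₑ)/(Qr + Qe) = 30:
Cₑ = (53.70·30 − 45.60·23.00) / 8.100 = 69.41 mg/L.

69.4 mg/L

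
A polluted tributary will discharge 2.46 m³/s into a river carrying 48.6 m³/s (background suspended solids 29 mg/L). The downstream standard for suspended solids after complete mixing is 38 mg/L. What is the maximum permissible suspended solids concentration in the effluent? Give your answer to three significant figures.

216 mg/L

At the limit, (Qr·Cr + Qe·Cₑ)/(Qr + Qe) = 38:
Cₑ = (51.06·38 − 48.60·29.00) / 2.460 = 215.8 mg/L.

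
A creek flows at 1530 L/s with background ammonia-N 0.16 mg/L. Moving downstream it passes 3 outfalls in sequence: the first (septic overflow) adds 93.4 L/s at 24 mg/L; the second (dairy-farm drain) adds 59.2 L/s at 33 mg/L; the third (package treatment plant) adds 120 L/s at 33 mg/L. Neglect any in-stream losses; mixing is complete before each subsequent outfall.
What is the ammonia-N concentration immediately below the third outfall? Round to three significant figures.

Outfall 1: combined Q = 1623 L/s; C = (1530·0.1600 + 93.40·24.00)/1623 = 1.532 mg/L.
Outfall 2: combined Q = 1683 L/s; C = (1623·1.532 + 59.20·33.00)/1683 = 2.639 mg/L.
Outfall 3: combined Q = 1803 L/s; C = (1683·2.639 + 120.0·33.00)/1803 = 4.660 mg/L.

4.66 mg/L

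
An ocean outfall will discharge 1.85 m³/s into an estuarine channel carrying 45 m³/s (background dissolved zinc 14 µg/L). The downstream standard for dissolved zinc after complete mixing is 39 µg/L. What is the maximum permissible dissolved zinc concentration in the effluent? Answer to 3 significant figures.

647 µg/L

At the limit, (Qr·Cr + Qe·Cₑ)/(Qr + Qe) = 39:
Cₑ = (46.85·39 − 45.00·14.00) / 1.850 = 647.1 µg/L.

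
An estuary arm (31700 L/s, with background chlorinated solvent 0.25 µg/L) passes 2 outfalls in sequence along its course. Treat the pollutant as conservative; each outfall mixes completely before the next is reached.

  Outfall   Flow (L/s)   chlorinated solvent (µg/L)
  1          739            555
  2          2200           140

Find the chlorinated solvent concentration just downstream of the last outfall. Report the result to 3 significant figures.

Outfall 1: combined Q = 32440 L/s; C = (31700·0.2500 + 739.0·555.0)/32440 = 12.89 µg/L.
Outfall 2: combined Q = 34640 L/s; C = (32440·12.89 + 2200·140.0)/34640 = 20.96 µg/L.

21.0 µg/L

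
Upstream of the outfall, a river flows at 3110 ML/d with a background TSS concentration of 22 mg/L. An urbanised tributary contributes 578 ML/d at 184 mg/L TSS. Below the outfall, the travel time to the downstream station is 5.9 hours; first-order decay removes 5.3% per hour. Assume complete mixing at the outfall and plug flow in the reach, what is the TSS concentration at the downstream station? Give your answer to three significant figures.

34.4 mg/L

Flow-weighted average: C = (3110·22.00 + 578.0·184.0) / 3688 = 174800/3688 = 47.39 mg/L.
5.3%/h lost → k = −ln(1 − 0.053) = 0.05446 h⁻¹.
Applying C = C₀e^(−kt): 47.39 × 0.7252 = 34.37 mg/L.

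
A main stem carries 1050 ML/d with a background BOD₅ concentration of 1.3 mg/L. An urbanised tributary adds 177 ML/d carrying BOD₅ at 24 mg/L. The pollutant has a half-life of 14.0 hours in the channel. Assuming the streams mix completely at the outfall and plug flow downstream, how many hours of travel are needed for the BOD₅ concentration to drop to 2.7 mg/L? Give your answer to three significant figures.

Mixed concentration C = ΣQC/ΣQ = (1050·1.300 + 177.0·24.00) / 1227 = 5613/1227 = 4.575 mg/L.
Half-life 14.0 h → k = ln 2 / 14.0 = 0.04951 h⁻¹ = 1.188 d⁻¹.
4.575·exp(−k·t) = 2.7 → t = ln(4.575/2.7)/k = 38340 s = 10.65 h.

10.6 h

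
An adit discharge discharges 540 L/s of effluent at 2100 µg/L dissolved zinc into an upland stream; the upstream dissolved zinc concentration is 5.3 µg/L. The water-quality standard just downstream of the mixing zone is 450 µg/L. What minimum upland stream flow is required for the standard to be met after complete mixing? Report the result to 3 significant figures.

Set C_mix = 450: (Q·5.300 + 540.0·2100) / (Q + 540.0) = 450
→ Q = 540.0·(2100 − 450)/(450 − 5.300) = 2004 L/s.

2000 L/s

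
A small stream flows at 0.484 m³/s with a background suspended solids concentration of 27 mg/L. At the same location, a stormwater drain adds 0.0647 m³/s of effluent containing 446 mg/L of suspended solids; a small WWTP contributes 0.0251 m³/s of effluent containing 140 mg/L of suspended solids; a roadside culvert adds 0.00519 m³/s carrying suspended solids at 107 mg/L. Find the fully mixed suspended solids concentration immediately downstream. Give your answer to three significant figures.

79.4 mg/L

Conservation of mass: C = (0.4840·27.00 + 0.06470·446.0 + 0.02510·140.0 + 0.005190·107.0) / 0.5790 = 45.99/0.5790 = 79.44 mg/L.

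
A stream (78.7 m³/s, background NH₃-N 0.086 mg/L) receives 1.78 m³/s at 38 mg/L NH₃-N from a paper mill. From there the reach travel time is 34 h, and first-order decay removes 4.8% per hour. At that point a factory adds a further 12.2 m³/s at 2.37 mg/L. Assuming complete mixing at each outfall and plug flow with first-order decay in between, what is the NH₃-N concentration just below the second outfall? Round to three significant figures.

0.463 mg/L

Flow-weighted average: C = (78.70·0.08600 + 1.780·38.00) / 80.48 = 74.41/80.48 = 0.9246 mg/L; combined flow 80.48 m³/s.
4.8%/h lost → k = −ln(1 − 0.048) = 0.04919 h⁻¹.
First-order decay: C = 0.9246·exp(−k·t) = 0.9246·0.1878 = 0.1736 mg/L.
Second outfall: C = (80.48·0.1736 + 12.20·2.370)/92.68 = 0.4627 mg/L.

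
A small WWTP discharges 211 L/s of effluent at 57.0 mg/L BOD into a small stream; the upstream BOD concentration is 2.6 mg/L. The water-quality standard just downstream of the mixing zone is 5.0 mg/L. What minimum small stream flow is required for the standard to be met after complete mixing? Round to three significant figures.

Set C_mix = 5.0: (Q·2.600 + 211.0·57.00) / (Q + 211.0) = 5.0
→ Q = 211.0·(57.00 − 5.0)/(5.0 − 2.600) = 4572 L/s.

4570 L/s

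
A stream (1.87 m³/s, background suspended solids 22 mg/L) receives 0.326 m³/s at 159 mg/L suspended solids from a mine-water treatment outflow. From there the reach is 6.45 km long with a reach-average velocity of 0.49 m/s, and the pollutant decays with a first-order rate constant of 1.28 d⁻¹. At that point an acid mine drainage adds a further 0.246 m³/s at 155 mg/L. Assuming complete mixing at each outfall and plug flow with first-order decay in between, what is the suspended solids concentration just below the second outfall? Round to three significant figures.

46.9 mg/L

Flow-weighted average: C = (1.870·22.00 + 0.3260·159.0) / 2.196 = 92.97/2.196 = 42.34 mg/L; combined flow 2.196 m³/s.
Travel time t = 6.45·1000 / 0.49 = 13160 s = 3.656 h.
First-order decay: C = 42.34·exp(−k·t) = 42.34·0.8228 = 34.84 mg/L.
At the second outfall, C = (2.196·34.84 + 0.2460·155.0) / (2.196 + 0.2460) = 46.94 mg/L.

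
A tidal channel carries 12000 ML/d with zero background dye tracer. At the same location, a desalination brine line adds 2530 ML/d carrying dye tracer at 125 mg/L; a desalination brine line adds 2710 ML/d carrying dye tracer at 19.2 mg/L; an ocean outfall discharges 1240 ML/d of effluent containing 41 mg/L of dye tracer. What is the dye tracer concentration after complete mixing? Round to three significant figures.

After mixing, C = (12000·0 + 2530·125.0 + 2710·19.20 + 1240·41.00) / 18480 = 419100/18480 = 22.68 mg/L.

22.7 mg/L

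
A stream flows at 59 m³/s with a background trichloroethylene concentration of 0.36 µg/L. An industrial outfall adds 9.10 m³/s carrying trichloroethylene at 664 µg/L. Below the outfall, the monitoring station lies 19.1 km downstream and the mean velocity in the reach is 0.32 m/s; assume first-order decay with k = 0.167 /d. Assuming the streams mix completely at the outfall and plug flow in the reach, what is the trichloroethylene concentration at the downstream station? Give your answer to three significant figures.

Flow-weighted average: C = (59.00·0.3600 + 9.100·664.0) / 68.10 = 6064/68.10 = 89.04 µg/L.
Travel time t = 19.1·1000 / 0.32 = 59690 s = 16.58 h.
First-order decay: C = 89.04·exp(−k·t) = 89.04·0.8910 = 79.34 µg/L.

79.3 µg/L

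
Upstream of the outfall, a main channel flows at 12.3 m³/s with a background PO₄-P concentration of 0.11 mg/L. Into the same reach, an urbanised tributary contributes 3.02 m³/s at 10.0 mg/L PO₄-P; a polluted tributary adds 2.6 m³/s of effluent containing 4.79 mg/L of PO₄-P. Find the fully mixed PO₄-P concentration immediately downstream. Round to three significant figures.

Flow-weighted average: C = (12.30·0.1100 + 3.020·10.00 + 2.600·4.790) / 17.92 = 44.01/17.92 = 2.456 mg/L.

2.46 mg/L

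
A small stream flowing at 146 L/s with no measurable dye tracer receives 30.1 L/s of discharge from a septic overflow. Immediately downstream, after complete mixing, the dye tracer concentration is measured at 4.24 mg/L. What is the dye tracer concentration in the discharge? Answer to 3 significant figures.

Mass balance: 146.0·0 + 30.10·Cₑ = 176.1·4.240
→ Cₑ = (176.1·4.240 − 146.0·0) / 30.10 = 24.81 mg/L.

24.8 mg/L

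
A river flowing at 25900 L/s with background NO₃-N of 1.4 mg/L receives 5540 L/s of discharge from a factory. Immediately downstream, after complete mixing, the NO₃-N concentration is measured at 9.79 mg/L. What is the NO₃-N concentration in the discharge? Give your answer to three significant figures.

49.0 mg/L

Mass balance: 25900·1.400 + 5540·Cₑ = 31440·9.790
→ Cₑ = (31440·9.790 − 25900·1.400) / 5540 = 49.01 mg/L.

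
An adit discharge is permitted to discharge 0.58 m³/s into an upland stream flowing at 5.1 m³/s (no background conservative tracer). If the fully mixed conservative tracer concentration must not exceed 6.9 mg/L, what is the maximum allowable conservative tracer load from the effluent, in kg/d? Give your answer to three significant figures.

3390 kg/d

Mass balance at the limit: 5.100·0 + 0.5800·Cₑ = 5.680·6.9 → Cₑ = 67.57 mg/L.
Load = 0.5800 m³/s × 67.57 g/m³ × 86 400 s/d = 3386 kg/d.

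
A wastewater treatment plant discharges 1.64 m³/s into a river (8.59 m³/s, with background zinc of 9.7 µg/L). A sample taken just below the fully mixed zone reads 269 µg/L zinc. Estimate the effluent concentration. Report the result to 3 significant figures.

Mass balance: 8.590·9.700 + 1.640·Cₑ = 10.23·269.0
→ Cₑ = (10.23·269.0 − 8.590·9.700) / 1.640 = 1627 µg/L.

1630 µg/L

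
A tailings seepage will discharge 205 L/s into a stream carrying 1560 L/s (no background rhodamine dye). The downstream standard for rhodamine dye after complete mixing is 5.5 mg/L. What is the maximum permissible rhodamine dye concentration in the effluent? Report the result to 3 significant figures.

At the limit, (Qr·Cr + Qe·Cₑ)/(Qr + Qe) = 5.5:
Cₑ = (1765·5.5 − 1560·0) / 205.0 = 47.35 mg/L.

47.4 mg/L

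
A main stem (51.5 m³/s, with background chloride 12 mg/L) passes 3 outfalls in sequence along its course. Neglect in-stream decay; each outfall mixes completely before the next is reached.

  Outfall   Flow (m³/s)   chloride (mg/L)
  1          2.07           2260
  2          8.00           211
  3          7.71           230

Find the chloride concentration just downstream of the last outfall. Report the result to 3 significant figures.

126 mg/L

After outfall 1: Q = 51.50 + 2.070 = 53.57 m³/s; C = (51.50·12.00 + 2.070·2260)/53.57 = 98.87 mg/L.
After outfall 2: Q = 53.57 + 8.000 = 61.57 m³/s; C = (53.57·98.87 + 8.000·211.0)/61.57 = 113.4 mg/L.
After outfall 3: Q = 61.57 + 7.710 = 69.28 m³/s; C = (61.57·113.4 + 7.710·230.0)/69.28 = 126.4 mg/L.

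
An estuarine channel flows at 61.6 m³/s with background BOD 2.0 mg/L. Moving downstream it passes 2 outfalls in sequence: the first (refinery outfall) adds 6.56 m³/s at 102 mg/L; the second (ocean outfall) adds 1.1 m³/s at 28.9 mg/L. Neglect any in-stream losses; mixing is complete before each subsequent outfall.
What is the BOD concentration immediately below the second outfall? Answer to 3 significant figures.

11.9 mg/L

Outfall 1: combined Q = 68.16 m³/s; C = (61.60·2.000 + 6.560·102.0)/68.16 = 11.62 mg/L.
Outfall 2: combined Q = 69.26 m³/s; C = (68.16·11.62 + 1.100·28.90)/69.26 = 11.90 mg/L.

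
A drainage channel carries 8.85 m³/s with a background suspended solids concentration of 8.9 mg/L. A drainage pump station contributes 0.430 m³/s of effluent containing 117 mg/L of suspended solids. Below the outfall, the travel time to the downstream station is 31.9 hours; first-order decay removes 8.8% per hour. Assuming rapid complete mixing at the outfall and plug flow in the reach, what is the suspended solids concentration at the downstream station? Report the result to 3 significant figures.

0.736 mg/L

Mixed concentration C = ΣQC/ΣQ = (8.850·8.900 + 0.4300·117.0) / 9.280 = 129.1/9.280 = 13.91 mg/L.
8.8%/h lost → k = −ln(1 − 0.088) = 0.09212 h⁻¹.
After decay, C = 13.91 × e^(−kt) = 13.91 × 0.05295 = 0.7364 mg/L.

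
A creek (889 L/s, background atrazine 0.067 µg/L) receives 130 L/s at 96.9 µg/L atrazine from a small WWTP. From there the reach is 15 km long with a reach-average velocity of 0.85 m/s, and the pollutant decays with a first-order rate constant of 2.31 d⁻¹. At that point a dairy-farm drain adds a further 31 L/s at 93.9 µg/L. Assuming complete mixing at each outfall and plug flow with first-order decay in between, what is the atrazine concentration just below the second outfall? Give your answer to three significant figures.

10.3 µg/L

Mass balance: C = (889.0·0.06700 + 130.0·96.90) / 1019 = 12660/1019 = 12.42 µg/L; combined flow 1019 L/s.
Travel time t = 15·1000 / 0.85 = 17650 s = 4.902 h.
Applying C = C₀e^(−kt): 12.42 × 0.6239 = 7.749 µg/L.
At the second outfall, C = (1019·7.749 + 31.00·93.90) / (1019 + 31.00) = 10.29 µg/L.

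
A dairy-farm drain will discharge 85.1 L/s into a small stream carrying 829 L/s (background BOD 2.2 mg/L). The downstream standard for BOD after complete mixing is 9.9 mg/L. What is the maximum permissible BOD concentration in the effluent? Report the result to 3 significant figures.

At the limit, (Qr·Cr + Qe·Cₑ)/(Qr + Qe) = 9.9:
Cₑ = (914.1·9.9 − 829.0·2.200) / 85.10 = 84.91 mg/L.

84.9 mg/L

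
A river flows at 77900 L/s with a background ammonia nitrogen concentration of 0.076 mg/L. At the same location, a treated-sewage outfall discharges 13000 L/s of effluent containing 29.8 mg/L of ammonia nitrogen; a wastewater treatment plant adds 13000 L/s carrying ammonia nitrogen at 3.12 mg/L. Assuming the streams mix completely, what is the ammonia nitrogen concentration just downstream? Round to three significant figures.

Mass balance: C = (77900·0.07600 + 13000·29.80 + 13000·3.120) / 103900 = 433900/103900 = 4.176 mg/L.

4.18 mg/L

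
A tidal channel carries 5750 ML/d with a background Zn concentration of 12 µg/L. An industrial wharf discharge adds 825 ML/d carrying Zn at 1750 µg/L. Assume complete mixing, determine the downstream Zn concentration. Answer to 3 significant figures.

230 µg/L

Conservation of mass: C = (5750·12.00 + 825.0·1750) / 6575 = 1513000/6575 = 230.1 µg/L.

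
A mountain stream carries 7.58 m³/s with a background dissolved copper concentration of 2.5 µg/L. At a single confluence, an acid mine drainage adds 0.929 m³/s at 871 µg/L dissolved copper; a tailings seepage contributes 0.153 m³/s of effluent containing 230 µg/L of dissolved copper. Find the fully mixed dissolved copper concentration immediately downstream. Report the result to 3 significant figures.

99.7 µg/L

Conservation of mass: C = (7.580·2.500 + 0.9290·871.0 + 0.1530·230.0) / 8.662 = 863.3/8.662 = 99.67 µg/L.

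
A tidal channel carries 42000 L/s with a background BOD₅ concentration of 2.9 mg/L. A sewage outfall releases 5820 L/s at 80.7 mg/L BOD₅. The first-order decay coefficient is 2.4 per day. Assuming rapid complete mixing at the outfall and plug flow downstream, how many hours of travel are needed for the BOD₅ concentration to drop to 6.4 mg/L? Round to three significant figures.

Conservation of mass: C = (42000·2.900 + 5820·80.70) / 47820 = 591500/47820 = 12.37 mg/L.
12.37·exp(−k·t) = 6.4 → t = ln(12.37/6.4)/k = 23720 s = 6.589 h.

6.59 h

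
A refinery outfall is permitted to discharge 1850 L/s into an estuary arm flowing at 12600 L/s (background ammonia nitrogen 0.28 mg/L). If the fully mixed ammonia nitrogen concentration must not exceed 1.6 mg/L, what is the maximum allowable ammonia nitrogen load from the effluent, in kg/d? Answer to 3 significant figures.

1690 kg/d

Mass balance at the limit: 12600·0.2800 + 1850·Cₑ = 14450·1.6 → Cₑ = 10.59 mg/L.
1850 L/s = 1.850 m³/s. Load = 1.850 m³/s × 10.59 g/m³ × 86 400 s/d = 1693 kg/d.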